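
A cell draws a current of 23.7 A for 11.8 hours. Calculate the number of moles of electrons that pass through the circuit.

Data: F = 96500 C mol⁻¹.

Q = I·t = 23.70 A × 42480 s = 1007000 C.
n(e⁻) = Q/F = 1007000 / 96500 = 10.4 mol.

10.4 mol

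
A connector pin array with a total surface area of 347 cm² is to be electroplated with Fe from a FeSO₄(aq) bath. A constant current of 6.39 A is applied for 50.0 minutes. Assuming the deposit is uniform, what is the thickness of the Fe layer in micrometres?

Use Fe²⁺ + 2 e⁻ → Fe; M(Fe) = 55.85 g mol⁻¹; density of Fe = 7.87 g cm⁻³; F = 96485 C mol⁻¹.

20.3 μm

Q = I·t = 6.390 × 3000.0 = 19170 C; n(e⁻) = 0.1987 mol.
n(Fe) = n(e⁻)/2 = 0.09934 mol, so m = 0.09934 × 55.85 = 5.548 g.
Volume = m/ρ = 5.548 / 7.87 = 0.7050 cm³.
Thickness = V/A = 0.7050 / 347 = 0.00203 cm = 20.3 μm.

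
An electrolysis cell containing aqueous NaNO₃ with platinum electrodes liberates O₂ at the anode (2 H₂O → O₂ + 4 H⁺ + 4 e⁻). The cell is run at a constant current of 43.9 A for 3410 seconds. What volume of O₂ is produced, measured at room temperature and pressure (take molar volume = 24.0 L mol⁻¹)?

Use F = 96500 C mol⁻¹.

Q = I·t = 43.90 A × 3410.0 s = 149700 C.
n(e⁻) = Q/F = 149700 / 96500 = 1.551 mol.
4 electrons are transferred per O₂ molecule, so n(O₂) = 1.551 / 4 = 0.3878 mol.
V = n × V_m = 0.3878 × 24.0 = 9.31 L.

9.31 L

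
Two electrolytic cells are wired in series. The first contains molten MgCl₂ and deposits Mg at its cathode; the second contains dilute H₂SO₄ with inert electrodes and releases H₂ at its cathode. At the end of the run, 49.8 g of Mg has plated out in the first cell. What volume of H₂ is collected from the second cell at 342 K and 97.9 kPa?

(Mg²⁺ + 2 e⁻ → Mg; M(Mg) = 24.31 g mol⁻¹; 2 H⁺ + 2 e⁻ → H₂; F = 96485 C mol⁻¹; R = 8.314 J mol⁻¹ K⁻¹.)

n(Mg) = 49.8 / 24.31 = 2.049 mol, so n(e⁻) = 2 × 2.049 = 4.097 mol.
The cells are in series, so the same 4.097 mol of electrons passes through the second cell.
2 H⁺ + 2 e⁻ → H₂ — 2 mol e⁻ per mol H₂, so n(H₂) = 4.097/2 = 2.049 mol.
V = nRT/P = (2.049 × 8.314 × 342) / (97.9 × 10³) = 0.0595 m³ = 59.5 L.

59.5 L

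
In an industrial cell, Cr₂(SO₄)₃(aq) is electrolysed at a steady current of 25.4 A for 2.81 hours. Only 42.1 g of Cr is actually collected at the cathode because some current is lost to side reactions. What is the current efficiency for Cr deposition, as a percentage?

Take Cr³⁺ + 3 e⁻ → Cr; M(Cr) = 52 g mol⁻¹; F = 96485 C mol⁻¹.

Q = I·t = 25.40 × 10116 = 256900 C; n(e⁻) = 256900/96485 = 2.663 mol.
Theoretical n(Cr) = n(e⁻)/3 = 0.8877 mol, i.e. m_theo = 0.8877 × 52 = 46.16 g.
Efficiency = m_actual / m_theo = 42.1 / 46.16 = 91.2 %.

91.2 %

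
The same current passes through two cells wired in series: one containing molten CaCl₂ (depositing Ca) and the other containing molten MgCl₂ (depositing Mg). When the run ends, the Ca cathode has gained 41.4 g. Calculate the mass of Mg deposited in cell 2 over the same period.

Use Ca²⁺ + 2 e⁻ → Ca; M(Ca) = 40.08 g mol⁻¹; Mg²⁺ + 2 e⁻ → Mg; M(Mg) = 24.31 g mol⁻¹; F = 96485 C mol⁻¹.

n(Ca) = 41.4 / 40.08 = 1.033 mol.
Since Ca²⁺ + 2 e⁻ → Ca, n(e⁻) passed = 2 × 1.033 = 2.066 mol.
Cells in series carry the same charge, so the same 2.066 mol of electrons passes through cell 2.
Mg²⁺ + 2 e⁻ → Mg, so n(Mg) = 2.066 / 2 = 1.033 mol.
m(Mg) = 1.033 × 24.31 = 25.1 g.

25.1 g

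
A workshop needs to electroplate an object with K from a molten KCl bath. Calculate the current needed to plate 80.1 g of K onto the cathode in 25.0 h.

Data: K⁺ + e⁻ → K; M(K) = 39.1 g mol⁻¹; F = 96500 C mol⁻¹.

n(K) = 80.1 / 39.1 = 2.049 mol.
n(e⁻) = 1 × 2.049 = 2.049 mol.
Q = n(e⁻)·F = 2.049 × 96500 = 197700 C.
I = Q/t = 197700 / 90000 s = 2.20 A.

2.20 A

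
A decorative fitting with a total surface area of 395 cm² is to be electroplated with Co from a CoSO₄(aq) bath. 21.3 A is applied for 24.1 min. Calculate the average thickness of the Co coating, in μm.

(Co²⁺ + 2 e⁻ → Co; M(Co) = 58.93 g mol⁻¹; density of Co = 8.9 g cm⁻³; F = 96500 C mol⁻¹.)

26.8 μm

Q = I·t = 21.30 × 1446.0 = 30800 C; n(e⁻) = 0.3192 mol.
n(Co) = n(e⁻)/2 = 0.1596 mol, so m = 0.1596 × 58.93 = 9.404 g.
Volume = m/ρ = 9.404 / 8.9 = 1.057 cm³.
Thickness = V/A = 1.057 / 395 = 0.00268 cm = 26.8 μm.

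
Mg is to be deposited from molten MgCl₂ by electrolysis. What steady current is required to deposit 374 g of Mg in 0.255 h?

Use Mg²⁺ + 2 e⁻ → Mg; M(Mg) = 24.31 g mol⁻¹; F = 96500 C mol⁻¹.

n(Mg) = 374 / 24.31 = 15.38 mol.
n(e⁻) = 2 × 15.38 = 30.77 mol.
Q = n(e⁻)·F = 30.77 × 96500 = 2969000 C.
I = Q/t = 2969000 / 918.00 s = 3230 A.

3230 A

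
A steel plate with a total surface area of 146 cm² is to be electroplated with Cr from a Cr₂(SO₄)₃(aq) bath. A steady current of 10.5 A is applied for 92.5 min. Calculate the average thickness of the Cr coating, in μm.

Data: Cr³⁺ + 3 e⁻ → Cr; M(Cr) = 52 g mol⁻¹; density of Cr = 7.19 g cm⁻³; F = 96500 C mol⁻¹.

Q = I·t = 10.50 × 5550.0 = 58280 C; n(e⁻) = 0.6039 mol.
n(Cr) = n(e⁻)/3 = 0.2013 mol, so m = 0.2013 × 52 = 10.47 g.
Volume = m/ρ = 10.47 / 7.19 = 1.456 cm³.
Thickness = V/A = 1.456 / 146 = 0.00997 cm = 99.7 μm.

99.7 μm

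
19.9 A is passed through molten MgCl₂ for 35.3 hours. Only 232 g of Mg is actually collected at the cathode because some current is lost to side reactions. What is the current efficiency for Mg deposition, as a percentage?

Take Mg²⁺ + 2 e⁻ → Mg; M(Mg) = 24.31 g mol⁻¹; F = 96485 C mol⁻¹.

Q = I·t = 19.90 × 127080 = 2529000 C; n(e⁻) = 2529000/96485 = 26.21 mol.
Theoretical n(Mg) = n(e⁻)/2 = 13.11 mol, i.e. m_theo = 13.11 × 24.31 = 318.6 g.
Efficiency = m_actual / m_theo = 232 / 318.6 = 72.8 %.

72.8 %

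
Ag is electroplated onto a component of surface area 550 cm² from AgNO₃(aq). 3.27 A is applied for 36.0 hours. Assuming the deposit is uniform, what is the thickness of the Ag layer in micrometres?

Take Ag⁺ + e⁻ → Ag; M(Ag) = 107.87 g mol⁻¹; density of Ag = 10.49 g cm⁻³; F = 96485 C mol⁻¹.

821 μm

Q = I·t = 3.270 × 129600 = 423800 C; n(e⁻) = 4.392 mol.
n(Ag) = n(e⁻)/1 = 4.392 mol, so m = 4.392 × 107.87 = 473.8 g.
Volume = m/ρ = 473.8 / 10.49 = 45.17 cm³.
Thickness = V/A = 45.17 / 550 = 0.0821 cm = 821 μm.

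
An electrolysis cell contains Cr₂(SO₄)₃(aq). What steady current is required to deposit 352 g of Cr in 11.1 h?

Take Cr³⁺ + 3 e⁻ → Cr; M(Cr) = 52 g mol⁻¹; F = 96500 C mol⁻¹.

49.0 A

n(Cr) = 352 / 52 = 6.769 mol.
n(e⁻) = 3 × 6.769 = 20.31 mol.
Q = n(e⁻)·F = 20.31 × 96500 = 1960000 C.
I = Q/t = 1960000 / 39960 s = 49.0 A.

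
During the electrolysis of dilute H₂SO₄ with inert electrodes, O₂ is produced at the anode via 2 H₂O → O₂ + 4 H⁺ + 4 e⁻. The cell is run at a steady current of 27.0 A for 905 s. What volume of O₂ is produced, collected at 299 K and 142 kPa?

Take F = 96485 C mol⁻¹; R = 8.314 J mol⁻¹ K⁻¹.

1.11 L

Q = I·t = 27.00 A × 905.00 s = 24440 C.
n(e⁻) = Q/F = 24440 / 96485 = 0.2533 mol.
4 electrons are transferred per O₂ molecule, so n(O₂) = 0.2533 / 4 = 0.06331 mol.
V = nRT/P = (0.06331 × 8.314 × 299) / (142 × 10³ Pa) = 0.00111 m³ = 1.11 L.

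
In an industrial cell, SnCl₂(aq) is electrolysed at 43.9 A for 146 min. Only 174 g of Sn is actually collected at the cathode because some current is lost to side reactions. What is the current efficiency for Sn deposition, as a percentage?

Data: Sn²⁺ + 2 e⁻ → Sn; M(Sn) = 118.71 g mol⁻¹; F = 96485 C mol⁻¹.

Q = I·t = 43.90 × 8760.0 = 384600 C; n(e⁻) = 384600/96485 = 3.986 mol.
Theoretical n(Sn) = n(e⁻)/2 = 1.993 mol, i.e. m_theo = 1.993 × 118.71 = 236.6 g.
Efficiency = m_actual / m_theo = 174 / 236.6 = 73.6 %.

73.6 %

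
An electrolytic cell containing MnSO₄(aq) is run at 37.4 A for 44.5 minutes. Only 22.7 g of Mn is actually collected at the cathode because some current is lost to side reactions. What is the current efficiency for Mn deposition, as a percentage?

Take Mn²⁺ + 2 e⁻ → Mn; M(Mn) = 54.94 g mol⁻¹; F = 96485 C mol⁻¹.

Q = I·t = 37.40 × 2670.0 = 99860 C; n(e⁻) = 99860/96485 = 1.035 mol.
Theoretical n(Mn) = n(e⁻)/2 = 0.5175 mol, i.e. m_theo = 0.5175 × 54.94 = 28.43 g.
Efficiency = m_actual / m_theo = 22.7 / 28.43 = 79.8 %.

79.8 %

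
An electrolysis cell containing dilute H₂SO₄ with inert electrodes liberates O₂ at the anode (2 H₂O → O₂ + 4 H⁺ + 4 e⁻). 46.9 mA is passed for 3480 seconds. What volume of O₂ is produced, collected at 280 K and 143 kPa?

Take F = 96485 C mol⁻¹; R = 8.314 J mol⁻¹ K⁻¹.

0.00688 L

Q = I·t = 0.04690 A × 3480.0 s = 163.2 C.
n(e⁻) = Q/F = 163.2 / 96485 = 0.001692 mol.
4 electrons are transferred per O₂ molecule, so n(O₂) = 0.001692 / 4 = 0.0004229 mol.
V = nRT/P = (0.0004229 × 8.314 × 280) / (143 × 10³ Pa) = 6.88 × 10⁻⁶ m³ = 0.00688 L.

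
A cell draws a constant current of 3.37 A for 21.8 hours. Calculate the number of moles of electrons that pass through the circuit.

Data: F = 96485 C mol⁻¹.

2.74 mol

Q = I·t = 3.370 A × 78480 s = 264500 C.
n(e⁻) = Q/F = 264500 / 96485 = 2.74 mol.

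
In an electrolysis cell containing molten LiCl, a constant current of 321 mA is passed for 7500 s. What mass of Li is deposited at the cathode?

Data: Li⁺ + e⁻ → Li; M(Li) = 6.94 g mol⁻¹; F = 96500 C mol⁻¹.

0.173 g

Q = I·t = 0.3210 A × 7500.0 s = 2408 C.
n(e⁻) = Q/F = 2408 / 96500 = 0.02495 mol.
Li⁺ + e⁻ → Li, so n(Li) = n(e⁻)/1 = 0.02495 mol.
m = n·M = 0.02495 × 6.94 = 0.173 g.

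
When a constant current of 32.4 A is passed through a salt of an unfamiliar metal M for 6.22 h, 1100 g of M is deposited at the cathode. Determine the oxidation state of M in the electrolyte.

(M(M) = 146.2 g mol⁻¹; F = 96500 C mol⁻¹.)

+1

Q = I·t = 32.40 A × 22392 s = 725500 C, so n(e⁻) = 725500/96500 = 7.518 mol.
n(M) deposited = 1100 / 146.2 = 7.524 mol.
Electrons per atom = n(e⁻)/n(M) = 7.518 / 7.524 = 0.999 ≈ 1, so the ion is M⁺.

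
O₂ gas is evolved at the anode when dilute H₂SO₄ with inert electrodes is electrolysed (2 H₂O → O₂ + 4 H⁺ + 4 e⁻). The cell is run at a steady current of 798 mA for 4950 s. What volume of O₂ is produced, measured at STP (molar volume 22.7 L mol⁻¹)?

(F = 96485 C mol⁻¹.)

Q = I·t = 0.7980 A × 4950.0 s = 3950 C.
n(e⁻) = Q/F = 3950 / 96485 = 0.04094 mol.
4 electrons are transferred per O₂ molecule, so n(O₂) = 0.04094 / 4 = 0.01024 mol.
V = n × V_m = 0.01024 × 22.7 = 0.232 L.

0.232 L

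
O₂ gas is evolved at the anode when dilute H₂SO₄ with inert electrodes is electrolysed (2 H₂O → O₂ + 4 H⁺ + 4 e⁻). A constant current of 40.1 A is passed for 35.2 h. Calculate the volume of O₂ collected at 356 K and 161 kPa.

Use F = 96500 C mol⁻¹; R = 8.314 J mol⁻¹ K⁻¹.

Q = I·t = 40.10 A × 126720 s = 5081000 C.
n(e⁻) = Q/F = 5081000 / 96500 = 52.66 mol.
4 electrons are transferred per O₂ molecule, so n(O₂) = 52.66 / 4 = 13.16 mol.
V = nRT/P = (13.16 × 8.314 × 356) / (161 × 10³ Pa) = 0.242 m³ = 242 L.

242 L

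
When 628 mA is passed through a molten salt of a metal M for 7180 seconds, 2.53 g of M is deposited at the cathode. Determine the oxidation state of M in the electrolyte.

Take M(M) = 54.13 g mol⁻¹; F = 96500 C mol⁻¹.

Q = I·t = 0.6280 A × 7180.0 s = 4509 C, so n(e⁻) = 4509/96500 = 0.04673 mol.
n(M) deposited = 2.53 / 54.13 = 0.04674 mol.
Electrons per atom = n(e⁻)/n(M) = 0.04673 / 0.04674 = 1.00 ≈ 1, so the ion is M⁺.

+1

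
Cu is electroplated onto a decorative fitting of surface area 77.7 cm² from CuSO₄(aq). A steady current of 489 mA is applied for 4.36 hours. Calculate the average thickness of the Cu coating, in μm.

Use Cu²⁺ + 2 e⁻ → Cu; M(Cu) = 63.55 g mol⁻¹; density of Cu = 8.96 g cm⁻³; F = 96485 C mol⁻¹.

Q = I·t = 0.4890 × 15696 = 7675 C; n(e⁻) = 0.07955 mol.
n(Cu) = n(e⁻)/2 = 0.03977 mol, so m = 0.03977 × 63.55 = 2.528 g.
Volume = m/ρ = 2.528 / 8.96 = 0.2821 cm³.
Thickness = V/A = 0.2821 / 77.7 = 0.00363 cm = 36.3 μm.

36.3 μm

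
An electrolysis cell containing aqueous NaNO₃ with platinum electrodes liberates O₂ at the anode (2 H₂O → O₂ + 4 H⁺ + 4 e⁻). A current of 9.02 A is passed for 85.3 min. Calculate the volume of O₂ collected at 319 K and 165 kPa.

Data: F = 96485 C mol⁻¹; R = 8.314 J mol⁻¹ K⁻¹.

1.92 L

Q = I·t = 9.020 A × 5118.0 s = 46160 C.
n(e⁻) = Q/F = 46160 / 96485 = 0.4785 mol.
4 electrons are transferred per O₂ molecule, so n(O₂) = 0.4785 / 4 = 0.1196 mol.
V = nRT/P = (0.1196 × 8.314 × 319) / (165 × 10³ Pa) = 0.00192 m³ = 1.92 L.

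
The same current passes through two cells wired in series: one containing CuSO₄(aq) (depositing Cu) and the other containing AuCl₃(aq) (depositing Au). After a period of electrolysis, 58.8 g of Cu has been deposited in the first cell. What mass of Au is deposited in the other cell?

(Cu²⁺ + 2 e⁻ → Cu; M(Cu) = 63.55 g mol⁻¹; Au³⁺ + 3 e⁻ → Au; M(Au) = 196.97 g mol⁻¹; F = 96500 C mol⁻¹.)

121 g

n(Cu) = 58.8 / 63.55 = 0.9253 mol.
Since Cu²⁺ + 2 e⁻ → Cu, n(e⁻) passed = 2 × 0.9253 = 1.851 mol.
Cells in series carry the same charge, so the same 1.851 mol of electrons passes through cell 2.
Au³⁺ + 3 e⁻ → Au, so n(Au) = 1.851 / 3 = 0.6168 mol.
m(Au) = 0.6168 × 196.97 = 121 g.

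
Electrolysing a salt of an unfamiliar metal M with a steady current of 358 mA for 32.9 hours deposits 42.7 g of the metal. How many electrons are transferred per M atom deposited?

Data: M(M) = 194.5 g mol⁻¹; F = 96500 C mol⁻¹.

2

Q = I·t = 0.3580 A × 118440 s = 42400 C, so n(e⁻) = 42400/96500 = 0.4394 mol.
n(M) deposited = 42.7 / 194.5 = 0.2195 mol.
Electrons per atom = n(e⁻)/n(M) = 0.4394 / 0.2195 = 2.00 ≈ 2, so the ion is M²⁺.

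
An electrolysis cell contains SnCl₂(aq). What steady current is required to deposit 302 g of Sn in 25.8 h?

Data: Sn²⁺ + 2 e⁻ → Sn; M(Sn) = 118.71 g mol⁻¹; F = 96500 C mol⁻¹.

n(Sn) = 302 / 118.71 = 2.544 mol.
n(e⁻) = 2 × 2.544 = 5.088 mol.
Q = n(e⁻)·F = 5.088 × 96500 = 491000 C.
I = Q/t = 491000 / 92880 s = 5.29 A.

5.29 A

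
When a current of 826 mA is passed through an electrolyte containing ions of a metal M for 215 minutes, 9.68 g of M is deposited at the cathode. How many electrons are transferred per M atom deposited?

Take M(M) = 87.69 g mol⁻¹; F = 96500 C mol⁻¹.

1

Q = I·t = 0.8260 A × 12900 s = 10660 C, so n(e⁻) = 10660/96500 = 0.1104 mol.
n(M) deposited = 9.68 / 87.69 = 0.1104 mol.
Electrons per atom = n(e⁻)/n(M) = 0.1104 / 0.1104 = 1.00 ≈ 1, so the ion is M⁺.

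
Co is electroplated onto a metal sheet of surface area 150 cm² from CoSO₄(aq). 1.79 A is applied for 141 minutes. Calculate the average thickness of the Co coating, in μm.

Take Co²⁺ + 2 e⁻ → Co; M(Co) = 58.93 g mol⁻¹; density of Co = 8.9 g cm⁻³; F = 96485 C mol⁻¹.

Q = I·t = 1.790 × 8460.0 = 15140 C; n(e⁻) = 0.1570 mol.
n(Co) = n(e⁻)/2 = 0.07848 mol, so m = 0.07848 × 58.93 = 4.625 g.
Volume = m/ρ = 4.625 / 8.9 = 0.5196 cm³.
Thickness = V/A = 0.5196 / 150 = 0.00346 cm = 34.6 μm.

34.6 μm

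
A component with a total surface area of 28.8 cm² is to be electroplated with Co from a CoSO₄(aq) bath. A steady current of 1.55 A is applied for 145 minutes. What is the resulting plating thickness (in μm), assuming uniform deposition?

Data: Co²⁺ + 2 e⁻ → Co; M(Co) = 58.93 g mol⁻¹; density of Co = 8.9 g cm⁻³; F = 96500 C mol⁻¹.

161 μm

Q = I·t = 1.550 × 8700.0 = 13480 C; n(e⁻) = 0.1397 mol.
n(Co) = n(e⁻)/2 = 0.06987 mol, so m = 0.06987 × 58.93 = 4.117 g.
Volume = m/ρ = 4.117 / 8.9 = 0.4626 cm³.
Thickness = V/A = 0.4626 / 28.8 = 0.0161 cm = 161 μm.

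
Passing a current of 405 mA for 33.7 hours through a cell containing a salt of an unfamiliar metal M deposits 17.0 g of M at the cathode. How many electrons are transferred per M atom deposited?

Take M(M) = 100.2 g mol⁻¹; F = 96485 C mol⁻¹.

Q = I·t = 0.4050 A × 121320 s = 49130 C, so n(e⁻) = 49130/96485 = 0.5092 mol.
n(M) deposited = 17.0 / 100.2 = 0.1697 mol.
Electrons per atom = n(e⁻)/n(M) = 0.5092 / 0.1697 = 3.00 ≈ 3, so the ion is M³⁺.

3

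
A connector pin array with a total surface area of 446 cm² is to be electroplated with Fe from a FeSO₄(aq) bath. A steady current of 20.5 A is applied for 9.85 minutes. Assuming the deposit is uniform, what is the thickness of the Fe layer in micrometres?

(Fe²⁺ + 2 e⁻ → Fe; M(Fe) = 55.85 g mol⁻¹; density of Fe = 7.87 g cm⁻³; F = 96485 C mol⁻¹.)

9.99 μm

Q = I·t = 20.50 × 591.00 = 12120 C; n(e⁻) = 0.1256 mol.
n(Fe) = n(e⁻)/2 = 0.06278 mol, so m = 0.06278 × 55.85 = 3.507 g.
Volume = m/ρ = 3.507 / 7.87 = 0.4456 cm³.
Thickness = V/A = 0.4456 / 446 = 9.99 × 10⁻⁴ cm = 9.99 μm.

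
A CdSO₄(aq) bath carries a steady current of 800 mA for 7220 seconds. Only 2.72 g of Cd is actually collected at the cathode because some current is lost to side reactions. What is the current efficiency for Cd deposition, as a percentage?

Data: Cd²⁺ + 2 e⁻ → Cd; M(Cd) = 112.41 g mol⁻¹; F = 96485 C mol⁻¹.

80.8 %

Q = I·t = 0.8000 × 7220.0 = 5776 C; n(e⁻) = 5776/96485 = 0.05986 mol.
Theoretical n(Cd) = n(e⁻)/2 = 0.02993 mol, i.e. m_theo = 0.02993 × 112.41 = 3.365 g.
Efficiency = m_actual / m_theo = 2.72 / 3.365 = 80.8 %.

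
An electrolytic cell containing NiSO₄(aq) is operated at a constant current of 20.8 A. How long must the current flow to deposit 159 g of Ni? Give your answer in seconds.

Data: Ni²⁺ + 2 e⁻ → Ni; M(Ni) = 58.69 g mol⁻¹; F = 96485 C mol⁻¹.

25100 s

n(Ni) = m/M = 159 / 58.69 = 2.709 mol.
Each Ni atom requires 2 electrons, so n(e⁻) = 2 × 2.709 = 5.418 mol.
Q = n(e⁻)·F = 5.418 × 96485 = 522800 C.
t = Q/I = 522800 / 20.80 A = 25130 s.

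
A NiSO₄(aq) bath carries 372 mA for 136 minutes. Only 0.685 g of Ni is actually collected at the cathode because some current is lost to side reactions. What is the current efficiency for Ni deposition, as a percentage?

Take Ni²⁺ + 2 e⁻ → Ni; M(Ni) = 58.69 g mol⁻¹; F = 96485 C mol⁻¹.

74.2 %

Q = I·t = 0.3720 × 8160.0 = 3036 C; n(e⁻) = 3036/96485 = 0.03146 mol.
Theoretical n(Ni) = n(e⁻)/2 = 0.01573 mol, i.e. m_theo = 0.01573 × 58.69 = 0.9232 g.
Efficiency = m_actual / m_theo = 0.685 / 0.9232 = 74.2 %.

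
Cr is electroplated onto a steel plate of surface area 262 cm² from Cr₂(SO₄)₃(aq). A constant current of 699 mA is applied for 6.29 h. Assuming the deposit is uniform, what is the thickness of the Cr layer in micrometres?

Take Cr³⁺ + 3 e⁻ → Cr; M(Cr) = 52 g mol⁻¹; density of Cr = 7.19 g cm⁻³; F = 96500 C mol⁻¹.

15.1 μm

Q = I·t = 0.6990 × 22644 = 15830 C; n(e⁻) = 0.1640 mol.
n(Cr) = n(e⁻)/3 = 0.05467 mol, so m = 0.05467 × 52 = 2.843 g.
Volume = m/ρ = 2.843 / 7.19 = 0.3954 cm³.
Thickness = V/A = 0.3954 / 262 = 0.00151 cm = 15.1 μm.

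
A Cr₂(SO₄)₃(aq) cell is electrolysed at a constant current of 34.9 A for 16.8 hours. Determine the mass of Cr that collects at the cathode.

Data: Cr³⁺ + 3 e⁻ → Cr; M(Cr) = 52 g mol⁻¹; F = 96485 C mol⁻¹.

379 g

Q = I·t = 34.90 A × 60480 s = 2111000 C.
n(e⁻) = Q/F = 2111000 / 96485 = 21.88 mol.
Cr³⁺ + 3 e⁻ → Cr, so n(Cr) = n(e⁻)/3 = 7.292 mol.
m = n·M = 7.292 × 52 = 379 g.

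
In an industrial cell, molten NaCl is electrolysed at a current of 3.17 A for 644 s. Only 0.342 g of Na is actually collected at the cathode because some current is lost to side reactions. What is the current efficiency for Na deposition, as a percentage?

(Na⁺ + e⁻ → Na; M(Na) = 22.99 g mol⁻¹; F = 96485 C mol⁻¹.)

Q = I·t = 3.170 × 644.00 = 2041 C; n(e⁻) = 2041/96485 = 0.02116 mol.
Theoretical n(Na) = n(e⁻)/1 = 0.02116 mol, i.e. m_theo = 0.02116 × 22.99 = 0.4864 g.
Efficiency = m_actual / m_theo = 0.342 / 0.4864 = 70.3 %.

70.3 %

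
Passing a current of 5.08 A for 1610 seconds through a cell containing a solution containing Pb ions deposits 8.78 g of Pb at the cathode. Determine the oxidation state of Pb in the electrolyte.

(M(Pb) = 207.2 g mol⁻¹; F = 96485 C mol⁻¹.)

+2

Q = I·t = 5.080 A × 1610.0 s = 8179 C, so n(e⁻) = 8179/96485 = 0.08477 mol.
n(Pb) deposited = 8.78 / 207.2 = 0.04237 mol.
Electrons per atom = n(e⁻)/n(Pb) = 0.08477 / 0.04237 = 2.00 ≈ 2, so the ion is Pb²⁺.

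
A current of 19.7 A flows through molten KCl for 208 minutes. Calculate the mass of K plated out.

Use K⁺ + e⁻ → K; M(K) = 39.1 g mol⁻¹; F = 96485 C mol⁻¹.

99.6 g

Q = I·t = 19.70 A × 12480 s = 245900 C.
n(e⁻) = Q/F = 245900 / 96485 = 2.548 mol.
K⁺ + e⁻ → K, so n(K) = n(e⁻)/1 = 2.548 mol.
m = n·M = 2.548 × 39.1 = 99.6 g.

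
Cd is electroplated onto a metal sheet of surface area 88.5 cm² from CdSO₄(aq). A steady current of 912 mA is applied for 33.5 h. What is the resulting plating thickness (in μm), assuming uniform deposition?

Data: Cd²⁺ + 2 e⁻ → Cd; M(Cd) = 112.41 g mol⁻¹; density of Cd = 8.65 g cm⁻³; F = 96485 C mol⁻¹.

837 μm

Q = I·t = 0.9120 × 120600 = 110000 C; n(e⁻) = 1.140 mol.
n(Cd) = n(e⁻)/2 = 0.5700 mol, so m = 0.5700 × 112.41 = 64.07 g.
Volume = m/ρ = 64.07 / 8.65 = 7.407 cm³.
Thickness = V/A = 7.407 / 88.5 = 0.0837 cm = 837 μm.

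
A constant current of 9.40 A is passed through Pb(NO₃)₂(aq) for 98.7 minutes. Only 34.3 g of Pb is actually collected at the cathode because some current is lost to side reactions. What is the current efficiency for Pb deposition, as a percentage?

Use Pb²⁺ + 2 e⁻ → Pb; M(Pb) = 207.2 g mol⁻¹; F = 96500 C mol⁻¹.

57.4 %

Q = I·t = 9.400 × 5922.0 = 55670 C; n(e⁻) = 55670/96500 = 0.5769 mol.
Theoretical n(Pb) = n(e⁻)/2 = 0.2884 mol, i.e. m_theo = 0.2884 × 207.2 = 59.76 g.
Efficiency = m_actual / m_theo = 34.3 / 59.76 = 57.4 %.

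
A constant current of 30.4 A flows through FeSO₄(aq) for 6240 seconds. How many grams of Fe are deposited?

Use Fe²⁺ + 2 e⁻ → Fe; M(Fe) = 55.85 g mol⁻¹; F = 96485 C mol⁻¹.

54.9 g

Q = I·t = 30.40 A × 6240.0 s = 189700 C.
n(e⁻) = Q/F = 189700 / 96485 = 1.966 mol.
Fe²⁺ + 2 e⁻ → Fe, so n(Fe) = n(e⁻)/2 = 0.9830 mol.
m = n·M = 0.9830 × 55.85 = 54.9 g.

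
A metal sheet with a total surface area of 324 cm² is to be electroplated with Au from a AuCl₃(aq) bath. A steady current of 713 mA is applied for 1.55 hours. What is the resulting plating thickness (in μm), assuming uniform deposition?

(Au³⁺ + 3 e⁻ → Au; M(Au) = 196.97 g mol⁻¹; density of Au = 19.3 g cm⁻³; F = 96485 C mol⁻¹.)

Q = I·t = 0.7130 × 5580.0 = 3979 C; n(e⁻) = 0.04123 mol.
n(Au) = n(e⁻)/3 = 0.01374 mol, so m = 0.01374 × 196.97 = 2.707 g.
Volume = m/ρ = 2.707 / 19.3 = 0.1403 cm³.
Thickness = V/A = 0.1403 / 324 = 4.33 × 10⁻⁴ cm = 4.33 μm.

4.33 μm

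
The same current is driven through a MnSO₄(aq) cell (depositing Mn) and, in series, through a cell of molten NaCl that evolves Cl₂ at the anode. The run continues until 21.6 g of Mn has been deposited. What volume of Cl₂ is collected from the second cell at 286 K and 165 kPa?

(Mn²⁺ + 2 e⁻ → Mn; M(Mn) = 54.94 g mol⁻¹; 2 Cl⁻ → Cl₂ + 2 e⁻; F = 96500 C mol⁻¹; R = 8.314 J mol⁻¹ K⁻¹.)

n(Mn) = 21.6 / 54.94 = 0.3932 mol, so n(e⁻) = 2 × 0.3932 = 0.7863 mol.
The cells are in series, so the same 0.7863 mol of electrons passes through the second cell.
2 Cl⁻ → Cl₂ + 2 e⁻ — 2 mol e⁻ per mol Cl₂, so n(Cl₂) = 0.7863/2 = 0.3932 mol.
V = nRT/P = (0.3932 × 8.314 × 286) / (165 × 10³) = 0.00567 m³ = 5.67 L.

5.67 L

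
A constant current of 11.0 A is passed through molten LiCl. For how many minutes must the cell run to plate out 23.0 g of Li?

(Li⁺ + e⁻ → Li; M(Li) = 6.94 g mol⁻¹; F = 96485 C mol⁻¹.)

484 min

n(Li) = m/M = 23.0 / 6.94 = 3.314 mol.
Each Li atom requires 1 electron, so n(e⁻) = 1 × 3.314 = 3.314 mol.
Q = n(e⁻)·F = 3.314 × 96485 = 319800 C.
t = Q/I = 319800 / 11.00 A = 29070 s = 484 min.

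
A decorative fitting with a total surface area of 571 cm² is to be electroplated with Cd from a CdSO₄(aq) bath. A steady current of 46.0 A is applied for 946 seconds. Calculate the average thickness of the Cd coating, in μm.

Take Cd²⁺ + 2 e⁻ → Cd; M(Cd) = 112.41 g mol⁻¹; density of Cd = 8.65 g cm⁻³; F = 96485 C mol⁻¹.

51.3 μm

Q = I·t = 46.00 × 946.00 = 43520 C; n(e⁻) = 0.4510 mol.
n(Cd) = n(e⁻)/2 = 0.2255 mol, so m = 0.2255 × 112.41 = 25.35 g.
Volume = m/ρ = 25.35 / 8.65 = 2.931 cm³.
Thickness = V/A = 2.931 / 571 = 0.00513 cm = 51.3 μm.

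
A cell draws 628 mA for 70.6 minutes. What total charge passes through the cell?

Q = I·t = 0.6280 A × 4236.0 s = 2660 C.

2660 C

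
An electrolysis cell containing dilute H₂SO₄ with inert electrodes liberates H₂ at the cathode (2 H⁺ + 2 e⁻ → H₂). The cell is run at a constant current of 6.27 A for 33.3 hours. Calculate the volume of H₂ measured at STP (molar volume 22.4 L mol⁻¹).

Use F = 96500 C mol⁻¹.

87.2 L

Q = I·t = 6.270 A × 119880 s = 751600 C.
n(e⁻) = Q/F = 751600 / 96500 = 7.789 mol.
2 electrons are transferred per H₂ molecule, so n(H₂) = 7.789 / 2 = 3.895 mol.
V = n × V_m = 3.895 × 22.4 = 87.2 L.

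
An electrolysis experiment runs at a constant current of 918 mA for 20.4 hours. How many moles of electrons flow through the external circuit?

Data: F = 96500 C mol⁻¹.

0.699 mol

Q = I·t = 0.9180 A × 73440 s = 67420 C.
n(e⁻) = Q/F = 67420 / 96500 = 0.699 mol.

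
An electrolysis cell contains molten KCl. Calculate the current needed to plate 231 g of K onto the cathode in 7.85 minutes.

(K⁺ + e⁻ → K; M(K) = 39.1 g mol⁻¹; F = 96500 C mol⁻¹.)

n(K) = 231 / 39.1 = 5.908 mol.
n(e⁻) = 1 × 5.908 = 5.908 mol.
Q = n(e⁻)·F = 5.908 × 96500 = 570100 C.
I = Q/t = 570100 / 471.00 s = 1210 A.

1210 A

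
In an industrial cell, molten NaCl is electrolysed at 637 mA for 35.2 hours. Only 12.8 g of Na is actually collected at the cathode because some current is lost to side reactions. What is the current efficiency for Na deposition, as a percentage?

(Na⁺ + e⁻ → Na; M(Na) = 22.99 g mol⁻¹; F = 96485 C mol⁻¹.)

66.5 %

Q = I·t = 0.6370 × 126720 = 80720 C; n(e⁻) = 80720/96485 = 0.8366 mol.
Theoretical n(Na) = n(e⁻)/1 = 0.8366 mol, i.e. m_theo = 0.8366 × 22.99 = 19.23 g.
Efficiency = m_actual / m_theo = 12.8 / 19.23 = 66.5 %.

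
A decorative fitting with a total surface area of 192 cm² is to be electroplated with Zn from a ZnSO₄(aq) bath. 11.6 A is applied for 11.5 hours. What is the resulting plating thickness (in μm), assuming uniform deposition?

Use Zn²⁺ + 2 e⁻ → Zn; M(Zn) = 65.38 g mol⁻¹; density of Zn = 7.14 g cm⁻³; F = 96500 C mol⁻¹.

1190 μm

Q = I·t = 11.60 × 41400 = 480200 C; n(e⁻) = 4.977 mol.
n(Zn) = n(e⁻)/2 = 2.488 mol, so m = 2.488 × 65.38 = 162.7 g.
Volume = m/ρ = 162.7 / 7.14 = 22.78 cm³.
Thickness = V/A = 22.78 / 192 = 0.119 cm = 1190 μm.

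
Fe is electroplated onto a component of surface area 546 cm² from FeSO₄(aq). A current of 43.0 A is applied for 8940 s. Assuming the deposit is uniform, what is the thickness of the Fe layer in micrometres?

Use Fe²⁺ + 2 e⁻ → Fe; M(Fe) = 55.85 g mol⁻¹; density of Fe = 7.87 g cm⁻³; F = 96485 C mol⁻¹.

259 μm

Q = I·t = 43.00 × 8940.0 = 384400 C; n(e⁻) = 3.984 mol.
n(Fe) = n(e⁻)/2 = 1.992 mol, so m = 1.992 × 55.85 = 111.3 g.
Volume = m/ρ = 111.3 / 7.87 = 14.14 cm³.
Thickness = V/A = 14.14 / 546 = 0.0259 cm = 259 μm.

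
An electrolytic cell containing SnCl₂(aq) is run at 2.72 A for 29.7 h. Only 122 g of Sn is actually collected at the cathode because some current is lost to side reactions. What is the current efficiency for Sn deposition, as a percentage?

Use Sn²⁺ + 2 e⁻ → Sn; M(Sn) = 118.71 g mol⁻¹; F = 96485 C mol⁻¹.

68.2 %

Q = I·t = 2.720 × 106920 = 290800 C; n(e⁻) = 290800/96485 = 3.014 mol.
Theoretical n(Sn) = n(e⁻)/2 = 1.507 mol, i.e. m_theo = 1.507 × 118.71 = 178.9 g.
Efficiency = m_actual / m_theo = 122 / 178.9 = 68.2 %.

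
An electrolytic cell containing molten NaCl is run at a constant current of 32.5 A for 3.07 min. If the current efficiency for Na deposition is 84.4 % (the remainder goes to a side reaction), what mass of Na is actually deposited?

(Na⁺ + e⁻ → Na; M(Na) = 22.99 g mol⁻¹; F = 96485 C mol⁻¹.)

Q = I·t = 32.50 × 184.20 = 5986 C.
n(e⁻) = 5986/96485 = 0.06205 mol; theoretically n(Na) = 0.06205/1 = 0.06205 mol, m_theo = 1.426 g.
At 84.4 % efficiency, m_actual = 0.844 × 1.426 = 1.20 g.

1.20 g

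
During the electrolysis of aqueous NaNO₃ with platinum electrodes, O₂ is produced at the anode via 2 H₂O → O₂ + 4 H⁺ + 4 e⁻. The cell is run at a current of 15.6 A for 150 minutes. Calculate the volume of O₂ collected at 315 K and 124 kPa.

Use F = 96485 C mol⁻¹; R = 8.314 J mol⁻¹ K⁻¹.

7.68 L

Q = I·t = 15.60 A × 9000.0 s = 140400 C.
n(e⁻) = Q/F = 140400 / 96485 = 1.455 mol.
4 electrons are transferred per O₂ molecule, so n(O₂) = 1.455 / 4 = 0.3638 mol.
V = nRT/P = (0.3638 × 8.314 × 315) / (124 × 10³ Pa) = 0.00768 m³ = 7.68 L.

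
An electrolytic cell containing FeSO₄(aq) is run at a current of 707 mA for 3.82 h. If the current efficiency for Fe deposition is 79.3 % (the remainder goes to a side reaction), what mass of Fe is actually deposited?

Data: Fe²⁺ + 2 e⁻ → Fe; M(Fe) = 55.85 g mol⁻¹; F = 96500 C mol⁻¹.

Q = I·t = 0.7070 × 13752 = 9723 C.
n(e⁻) = 9723/96500 = 0.1008 mol; theoretically n(Fe) = 0.1008/2 = 0.05038 mol, m_theo = 2.814 g.
At 79.3 % efficiency, m_actual = 0.793 × 2.814 = 2.23 g.

2.23 g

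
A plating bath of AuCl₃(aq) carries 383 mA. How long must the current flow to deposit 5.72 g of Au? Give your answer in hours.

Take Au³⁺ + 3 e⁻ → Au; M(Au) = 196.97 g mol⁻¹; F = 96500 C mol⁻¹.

n(Au) = m/M = 5.72 / 196.97 = 0.02904 mol.
Each Au atom requires 3 electrons, so n(e⁻) = 3 × 0.02904 = 0.08712 mol.
Q = n(e⁻)·F = 0.08712 × 96500 = 8407 C.
t = Q/I = 8407 / 0.3830 A = 21950 s = 6.10 h.

6.10 h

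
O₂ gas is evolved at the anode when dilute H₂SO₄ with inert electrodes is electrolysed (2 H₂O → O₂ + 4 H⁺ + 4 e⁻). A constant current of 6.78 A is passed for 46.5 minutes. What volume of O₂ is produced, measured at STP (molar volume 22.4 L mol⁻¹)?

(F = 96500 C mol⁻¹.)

1.10 L

Q = I·t = 6.780 A × 2790.0 s = 18920 C.
n(e⁻) = Q/F = 18920 / 96500 = 0.1960 mol.
4 electrons are transferred per O₂ molecule, so n(O₂) = 0.1960 / 4 = 0.04901 mol.
V = n × V_m = 0.04901 × 22.4 = 1.10 L.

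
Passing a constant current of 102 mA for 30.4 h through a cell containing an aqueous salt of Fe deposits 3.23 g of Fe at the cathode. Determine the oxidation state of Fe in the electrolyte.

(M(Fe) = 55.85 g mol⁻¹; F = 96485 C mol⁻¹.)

+2

Q = I·t = 0.1020 A × 109440 s = 11160 C, so n(e⁻) = 11160/96485 = 0.1157 mol.
n(Fe) deposited = 3.23 / 55.85 = 0.05783 mol.
Electrons per atom = n(e⁻)/n(Fe) = 0.1157 / 0.05783 = 2.00 ≈ 2, so the ion is Fe²⁺.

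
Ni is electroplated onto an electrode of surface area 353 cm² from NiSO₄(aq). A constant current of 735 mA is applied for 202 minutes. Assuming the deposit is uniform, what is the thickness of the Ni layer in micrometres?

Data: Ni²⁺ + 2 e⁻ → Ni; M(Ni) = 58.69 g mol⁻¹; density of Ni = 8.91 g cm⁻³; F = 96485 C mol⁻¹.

8.61 μm

Q = I·t = 0.7350 × 12120 = 8908 C; n(e⁻) = 0.09233 mol.
n(Ni) = n(e⁻)/2 = 0.04616 mol, so m = 0.04616 × 58.69 = 2.709 g.
Volume = m/ρ = 2.709 / 8.91 = 0.3041 cm³.
Thickness = V/A = 0.3041 / 353 = 8.61 × 10⁻⁴ cm = 8.61 μm.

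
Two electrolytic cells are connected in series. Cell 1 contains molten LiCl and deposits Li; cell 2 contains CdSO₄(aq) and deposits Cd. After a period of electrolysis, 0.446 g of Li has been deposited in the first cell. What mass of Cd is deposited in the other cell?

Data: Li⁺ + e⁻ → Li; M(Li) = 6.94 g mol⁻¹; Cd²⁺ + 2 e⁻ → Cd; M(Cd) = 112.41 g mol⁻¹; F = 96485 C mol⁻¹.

3.61 g

n(Li) = 0.446 / 6.94 = 0.06427 mol.
Since Li⁺ + e⁻ → Li, n(e⁻) passed = 1 × 0.06427 = 0.06427 mol.
Cells in series carry the same charge, so the same 0.06427 mol of electrons passes through cell 2.
Cd²⁺ + 2 e⁻ → Cd, so n(Cd) = 0.06427 / 2 = 0.03213 mol.
m(Cd) = 0.03213 × 112.41 = 3.61 g.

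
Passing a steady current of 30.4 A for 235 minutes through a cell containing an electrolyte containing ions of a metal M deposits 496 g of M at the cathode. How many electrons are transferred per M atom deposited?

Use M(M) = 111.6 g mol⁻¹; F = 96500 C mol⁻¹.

Q = I·t = 30.40 A × 14100 s = 428600 C, so n(e⁻) = 428600/96500 = 4.442 mol.
n(M) deposited = 496 / 111.6 = 4.444 mol.
Electrons per atom = n(e⁻)/n(M) = 4.442 / 4.444 = 0.999 ≈ 1, so the ion is M⁺.

1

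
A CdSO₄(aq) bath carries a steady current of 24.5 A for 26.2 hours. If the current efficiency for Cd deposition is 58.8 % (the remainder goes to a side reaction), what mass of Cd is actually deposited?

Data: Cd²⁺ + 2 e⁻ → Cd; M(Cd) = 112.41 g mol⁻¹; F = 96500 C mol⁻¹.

791 g

Q = I·t = 24.50 × 94320 = 2311000 C.
n(e⁻) = 2311000/96500 = 23.95 mol; theoretically n(Cd) = 23.95/2 = 11.97 mol, m_theo = 1346 g.
At 58.8 % efficiency, m_actual = 0.588 × 1346 = 791 g.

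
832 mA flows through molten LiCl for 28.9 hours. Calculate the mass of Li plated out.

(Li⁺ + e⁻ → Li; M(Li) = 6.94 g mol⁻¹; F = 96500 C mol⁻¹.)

6.23 g

Q = I·t = 0.8320 A × 104040 s = 86560 C.
n(e⁻) = Q/F = 86560 / 96500 = 0.8970 mol.
Li⁺ + e⁻ → Li, so n(Li) = n(e⁻)/1 = 0.8970 mol.
m = n·M = 0.8970 × 6.94 = 6.23 g.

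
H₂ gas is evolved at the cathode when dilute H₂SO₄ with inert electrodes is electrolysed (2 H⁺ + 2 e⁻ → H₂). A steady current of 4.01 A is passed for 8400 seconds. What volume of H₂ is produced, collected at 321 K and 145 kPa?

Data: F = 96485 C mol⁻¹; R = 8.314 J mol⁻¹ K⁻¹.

Q = I·t = 4.010 A × 8400.0 s = 33680 C.
n(e⁻) = Q/F = 33680 / 96485 = 0.3491 mol.
2 electrons are transferred per H₂ molecule, so n(H₂) = 0.3491 / 2 = 0.1746 mol.
V = nRT/P = (0.1746 × 8.314 × 321) / (145 × 10³ Pa) = 0.00321 m³ = 3.21 L.

3.21 L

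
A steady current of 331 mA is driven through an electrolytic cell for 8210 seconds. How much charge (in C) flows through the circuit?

2720 C

Q = I·t = 0.3310 A × 8210.0 s = 2720 C.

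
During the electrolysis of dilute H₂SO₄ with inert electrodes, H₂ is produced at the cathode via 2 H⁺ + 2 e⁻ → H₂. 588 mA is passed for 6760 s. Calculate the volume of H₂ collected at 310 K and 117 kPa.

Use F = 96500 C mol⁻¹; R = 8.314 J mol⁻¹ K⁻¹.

Q = I·t = 0.5880 A × 6760.0 s = 3975 C.
n(e⁻) = Q/F = 3975 / 96500 = 0.04119 mol.
2 electrons are transferred per H₂ molecule, so n(H₂) = 0.04119 / 2 = 0.02060 mol.
V = nRT/P = (0.02060 × 8.314 × 310) / (117 × 10³ Pa) = 4.54 × 10⁻⁴ m³ = 0.454 L.

0.454 L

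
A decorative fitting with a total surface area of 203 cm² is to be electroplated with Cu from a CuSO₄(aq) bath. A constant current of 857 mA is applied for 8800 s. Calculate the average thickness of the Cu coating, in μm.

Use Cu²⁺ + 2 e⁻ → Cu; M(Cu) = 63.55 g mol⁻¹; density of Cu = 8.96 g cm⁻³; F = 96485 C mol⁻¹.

Q = I·t = 0.8570 × 8800.0 = 7542 C; n(e⁻) = 0.07816 mol.
n(Cu) = n(e⁻)/2 = 0.03908 mol, so m = 0.03908 × 63.55 = 2.484 g.
Volume = m/ρ = 2.484 / 8.96 = 0.2772 cm³.
Thickness = V/A = 0.2772 / 203 = 0.00137 cm = 13.7 μm.

13.7 μm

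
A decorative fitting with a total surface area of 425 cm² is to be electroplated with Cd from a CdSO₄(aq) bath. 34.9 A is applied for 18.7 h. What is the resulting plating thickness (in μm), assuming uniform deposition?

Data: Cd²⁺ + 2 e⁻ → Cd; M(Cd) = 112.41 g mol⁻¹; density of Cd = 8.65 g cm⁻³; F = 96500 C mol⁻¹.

3720 μm

Q = I·t = 34.90 × 67320 = 2349000 C; n(e⁻) = 24.35 mol.
n(Cd) = n(e⁻)/2 = 12.17 mol, so m = 12.17 × 112.41 = 1368 g.
Volume = m/ρ = 1368 / 8.65 = 158.2 cm³.
Thickness = V/A = 158.2 / 425 = 0.372 cm = 3720 μm.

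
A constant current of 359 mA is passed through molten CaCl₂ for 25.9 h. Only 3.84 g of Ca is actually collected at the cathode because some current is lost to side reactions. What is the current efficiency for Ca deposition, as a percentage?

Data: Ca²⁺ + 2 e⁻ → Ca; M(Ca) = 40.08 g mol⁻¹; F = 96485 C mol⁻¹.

55.2 %

Q = I·t = 0.3590 × 93240 = 33470 C; n(e⁻) = 33470/96485 = 0.3469 mol.
Theoretical n(Ca) = n(e⁻)/2 = 0.1735 mol, i.e. m_theo = 0.1735 × 40.08 = 6.952 g.
Efficiency = m_actual / m_theo = 3.84 / 6.952 = 55.2 %.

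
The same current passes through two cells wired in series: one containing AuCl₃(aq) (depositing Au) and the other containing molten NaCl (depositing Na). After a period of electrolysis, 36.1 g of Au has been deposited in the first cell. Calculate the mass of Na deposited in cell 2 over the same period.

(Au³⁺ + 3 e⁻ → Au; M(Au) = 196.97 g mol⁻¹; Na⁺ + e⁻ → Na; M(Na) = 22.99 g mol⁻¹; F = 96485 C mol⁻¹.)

n(Au) = 36.1 / 196.97 = 0.1833 mol.
Since Au³⁺ + 3 e⁻ → Au, n(e⁻) passed = 3 × 0.1833 = 0.5498 mol.
Cells in series carry the same charge, so the same 0.5498 mol of electrons passes through cell 2.
Na⁺ + e⁻ → Na, so n(Na) = 0.5498 / 1 = 0.5498 mol.
m(Na) = 0.5498 × 22.99 = 12.6 g.

12.6 g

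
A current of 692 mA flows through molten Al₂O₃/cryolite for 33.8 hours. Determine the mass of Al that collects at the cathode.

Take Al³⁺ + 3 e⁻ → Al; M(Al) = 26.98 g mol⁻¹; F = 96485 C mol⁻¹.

Q = I·t = 0.6920 A × 121680 s = 84200 C.
n(e⁻) = Q/F = 84200 / 96485 = 0.8727 mol.
Al³⁺ + 3 e⁻ → Al, so n(Al) = n(e⁻)/3 = 0.2909 mol.
m = n·M = 0.2909 × 26.98 = 7.85 g.

7.85 g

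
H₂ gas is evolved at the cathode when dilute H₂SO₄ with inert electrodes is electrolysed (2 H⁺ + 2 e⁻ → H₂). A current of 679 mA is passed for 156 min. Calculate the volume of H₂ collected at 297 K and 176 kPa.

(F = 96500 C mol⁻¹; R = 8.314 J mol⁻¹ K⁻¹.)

Q = I·t = 0.6790 A × 9360.0 s = 6355 C.
n(e⁻) = Q/F = 6355 / 96500 = 0.06586 mol.
2 electrons are transferred per H₂ molecule, so n(H₂) = 0.06586 / 2 = 0.03293 mol.
V = nRT/P = (0.03293 × 8.314 × 297) / (176 × 10³ Pa) = 4.62 × 10⁻⁴ m³ = 0.462 L.

0.462 L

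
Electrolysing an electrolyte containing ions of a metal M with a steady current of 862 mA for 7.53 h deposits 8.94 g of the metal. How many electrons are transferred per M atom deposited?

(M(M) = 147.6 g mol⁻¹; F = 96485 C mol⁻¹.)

Q = I·t = 0.8620 A × 27108 s = 23370 C, so n(e⁻) = 23370/96485 = 0.2422 mol.
n(M) deposited = 8.94 / 147.6 = 0.06057 mol.
Electrons per atom = n(e⁻)/n(M) = 0.2422 / 0.06057 = 4.00 ≈ 4, so the ion is M⁴⁺.

4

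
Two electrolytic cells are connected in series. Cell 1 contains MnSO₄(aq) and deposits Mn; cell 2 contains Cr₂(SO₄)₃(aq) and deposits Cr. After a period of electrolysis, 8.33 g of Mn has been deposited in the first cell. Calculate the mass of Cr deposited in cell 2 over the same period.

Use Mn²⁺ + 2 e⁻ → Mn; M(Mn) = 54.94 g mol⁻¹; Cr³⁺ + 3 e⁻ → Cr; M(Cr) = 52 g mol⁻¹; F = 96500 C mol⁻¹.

5.26 g

n(Mn) = 8.33 / 54.94 = 0.1516 mol.
Since Mn²⁺ + 2 e⁻ → Mn, n(e⁻) passed = 2 × 0.1516 = 0.3032 mol.
Cells in series carry the same charge, so the same 0.3032 mol of electrons passes through cell 2.
Cr³⁺ + 3 e⁻ → Cr, so n(Cr) = 0.3032 / 3 = 0.1011 mol.
m(Cr) = 0.1011 × 52 = 5.26 g.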